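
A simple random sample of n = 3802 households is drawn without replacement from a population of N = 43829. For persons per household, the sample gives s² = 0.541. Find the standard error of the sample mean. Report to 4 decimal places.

0.0114

Under SRS without replacement, Var(ȳ) = (1 − f)·s²/n with f = n/N = 3802/43829 = 0.08674622.
Var(ȳ) = (1 − 0.08674622)·0.541/3802 = 0.91325378·1.4229353 × 10^-4 = 1.299501 × 10^-4.
SE(ȳ) = √(1.299501 × 10^-4) = 0.0114.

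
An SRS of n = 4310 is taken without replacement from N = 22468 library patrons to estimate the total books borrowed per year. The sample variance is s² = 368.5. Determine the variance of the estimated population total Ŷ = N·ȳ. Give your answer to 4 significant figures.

Var(Ŷ) = N²·Var(ȳ) = N²·(1 − n/N)·s²/n.
f = 4310/22468 = 0.19182838; Var(ȳ) = 0.80817162·368.5/4310 = 0.069097736.
Var(Ŷ) = 22468² · 0.069097736 = 3.4881299 × 10^7.

3.488 × 10^7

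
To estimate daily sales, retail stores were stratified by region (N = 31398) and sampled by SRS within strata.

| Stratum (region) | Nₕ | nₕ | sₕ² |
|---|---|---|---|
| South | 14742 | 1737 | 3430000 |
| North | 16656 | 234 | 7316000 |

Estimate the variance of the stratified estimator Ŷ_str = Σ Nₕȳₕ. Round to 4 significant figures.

Var(Ŷ_str) = Σₕ Nₕ²(1 − fₕ)sₕ²/nₕ.
South: 14742²·(1 − 1737/14742)·3430000/1737 = 3.7858296 × 10^11.
North: 16656²·(1 − 234/16656)·7316000/234 = 8.5517422 × 10^12.
Sum = 8.9303252 × 10^12.

8.930 × 10^12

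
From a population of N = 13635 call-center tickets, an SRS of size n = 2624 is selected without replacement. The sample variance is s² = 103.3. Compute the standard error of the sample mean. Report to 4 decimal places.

0.1783

Under SRS without replacement, Var(ȳ) = (1 − f)·s²/n with f = n/N = 2624/13635 = 0.19244591.
Var(ȳ) = (1 − 0.19244591)·103.3/2624 = 0.80755409·0.039367378 = 0.031791287.
SE(ȳ) = √(0.031791287) = 0.1783.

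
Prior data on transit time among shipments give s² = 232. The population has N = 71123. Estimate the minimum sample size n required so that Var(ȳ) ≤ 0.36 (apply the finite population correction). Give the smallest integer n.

639

Without fpc, n₀ = s²/D = 232/0.36 = 644.4444.
With fpc, (1 − n/N)·s²/n ≤ D requires n ≥ n₀/(1 + n₀/N) = 644.4444/(1 + 644.4444/71123) = 638.6575.
Rounding up, n = 639.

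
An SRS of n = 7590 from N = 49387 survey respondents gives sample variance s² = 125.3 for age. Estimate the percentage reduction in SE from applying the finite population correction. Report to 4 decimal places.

f = n/N = 7590/49387 = 0.15368417.
SE_no-fpc = √(s²/n) = 0.12848566; SE_fpc = √((1−f)s²/n) = 0.11820093.
Ratio = √(1−f) = 0.91995426. Reduction = 100·(1 − 0.91995426) = 8.0046%.

8.0046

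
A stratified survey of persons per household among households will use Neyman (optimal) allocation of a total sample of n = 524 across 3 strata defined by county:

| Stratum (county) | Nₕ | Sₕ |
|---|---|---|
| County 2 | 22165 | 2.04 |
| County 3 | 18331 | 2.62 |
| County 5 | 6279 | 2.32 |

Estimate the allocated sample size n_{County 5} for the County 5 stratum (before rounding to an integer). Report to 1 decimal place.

70.8

Neyman allocation: nₕ = n·NₕSₕ / Σⱼ NⱼSⱼ.
Σ NⱼSⱼ = 22165·2.04 + 18331·2.62 + 6279·2.32 = 107811.1.
n_{County 5} = 524·6279·2.32 / 107811.1 = 70.8.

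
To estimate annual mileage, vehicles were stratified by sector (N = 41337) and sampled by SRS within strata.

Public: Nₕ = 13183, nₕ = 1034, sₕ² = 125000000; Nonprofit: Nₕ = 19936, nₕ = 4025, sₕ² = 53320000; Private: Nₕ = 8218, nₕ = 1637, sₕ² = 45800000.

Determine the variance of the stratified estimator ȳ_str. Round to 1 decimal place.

Var(ȳ_str) = Σₕ Wₕ²(1 − fₕ)sₕ²/nₕ with Wₕ = Nₕ/N, N = 41337.
Public: Wₕ = 0.31891526; term = 0.31891526²·(1 − 0.07843435)·125000000/1034 = 11330.951.
Nonprofit: Wₕ = 0.48227980; term = 0.48227980²·(1 − 0.20189607)·53320000/4025 = 2459.132.
Private: Wₕ = 0.19880494; term = 0.19880494²·(1 − 0.19919688)·45800000/1637 = 885.51703.
Sum = 14675.6.

14675.6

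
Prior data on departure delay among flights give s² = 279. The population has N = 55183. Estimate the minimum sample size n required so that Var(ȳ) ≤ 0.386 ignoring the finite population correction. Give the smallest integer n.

Without fpc, n₀ = s²/D = 279/0.386 = 722.7979.
Rounding up, n = 723.

723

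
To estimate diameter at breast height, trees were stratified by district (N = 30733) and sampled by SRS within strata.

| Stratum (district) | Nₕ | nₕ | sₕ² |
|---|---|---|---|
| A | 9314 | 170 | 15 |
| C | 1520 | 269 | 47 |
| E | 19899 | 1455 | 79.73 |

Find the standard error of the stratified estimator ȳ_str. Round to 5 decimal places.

0.17205

Var(ȳ_str) = Σₕ Wₕ²(1 − fₕ)sₕ²/nₕ with Wₕ = Nₕ/N, N = 30733.
A: Wₕ = 0.30306186; term = 0.30306186²·(1 − 0.01825209)·15/170 = 0.0079561851.
C: Wₕ = 0.04945824; term = 0.04945824²·(1 − 0.17697368)·47/269 = 3.5175199 × 10^-4.
E: Wₕ = 0.64747991; term = 0.64747991²·(1 − 0.07311925)·79.73/1455 = 0.02129292.
Sum = 0.029600857.
SE = √(0.029600857) = 0.17205.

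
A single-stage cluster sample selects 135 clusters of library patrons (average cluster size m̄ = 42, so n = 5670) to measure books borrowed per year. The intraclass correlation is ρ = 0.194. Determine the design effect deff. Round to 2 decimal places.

deff = 1 + (42 − 1)·0.194 = 1 + 7.954 = 8.954.

8.95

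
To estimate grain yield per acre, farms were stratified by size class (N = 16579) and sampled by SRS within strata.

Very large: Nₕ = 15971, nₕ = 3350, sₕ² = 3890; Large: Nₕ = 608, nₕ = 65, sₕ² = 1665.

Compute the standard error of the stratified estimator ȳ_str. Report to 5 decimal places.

Var(ȳ_str) = Σₕ Wₕ²(1 − fₕ)sₕ²/nₕ with Wₕ = Nₕ/N, N = 16579.
Very large: Wₕ = 0.96332710; term = 0.96332710²·(1 − 0.20975518)·3890/3350 = 0.85155756.
Large: Wₕ = 0.03667290; term = 0.03667290²·(1 − 0.10690789)·1665/65 = 0.030767175.
Sum = 0.88232474.
SE = √(0.88232474) = 0.93932.

0.93932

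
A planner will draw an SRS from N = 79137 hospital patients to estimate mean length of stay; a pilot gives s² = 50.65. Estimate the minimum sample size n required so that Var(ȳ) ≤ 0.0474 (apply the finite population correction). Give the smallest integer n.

1055

Without fpc, n₀ = s²/D = 50.65/0.0474 = 1068.5654.
With fpc, (1 − n/N)·s²/n ≤ D requires n ≥ n₀/(1 + n₀/N) = 1068.5654/(1 + 1068.5654/79137) = 1054.3291.
Rounding up, n = 1055.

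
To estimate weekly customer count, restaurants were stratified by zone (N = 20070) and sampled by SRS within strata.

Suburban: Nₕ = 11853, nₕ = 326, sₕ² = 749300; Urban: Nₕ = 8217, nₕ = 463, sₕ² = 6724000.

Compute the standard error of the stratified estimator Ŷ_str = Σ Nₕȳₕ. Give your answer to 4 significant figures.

Var(Ŷ_str) = Σₕ Nₕ²(1 − fₕ)sₕ²/nₕ.
Suburban: 11853²·(1 − 326/11853)·749300/326 = 3.1403837 × 10^11.
Urban: 8217²·(1 − 463/8217)·6724000/463 = 9.2530689 × 10^11.
Sum = 1.2393453 × 10^12.
SE = √(1.2393453 × 10^12) = 1.113 × 10^6.

1.113 × 10^6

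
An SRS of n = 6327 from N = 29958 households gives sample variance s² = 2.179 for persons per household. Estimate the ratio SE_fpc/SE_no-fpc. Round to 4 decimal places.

0.8881

f = n/N = 6327/29958 = 0.21119567.
SE_no-fpc = √(s²/n) = 0.018557937; SE_fpc = √((1−f)s²/n) = 0.016482168.
Ratio = √(1−f) = 0.88814657.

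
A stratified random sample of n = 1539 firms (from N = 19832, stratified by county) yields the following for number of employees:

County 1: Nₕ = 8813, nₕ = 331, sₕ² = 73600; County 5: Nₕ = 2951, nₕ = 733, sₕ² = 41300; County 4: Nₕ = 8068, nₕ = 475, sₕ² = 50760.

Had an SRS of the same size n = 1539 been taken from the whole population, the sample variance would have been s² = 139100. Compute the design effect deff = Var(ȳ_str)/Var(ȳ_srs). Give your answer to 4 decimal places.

0.7178

Var(ȳ_str) = Σ Wₕ²(1−fₕ)sₕ²/nₕ with Wₕ = Nₕ/19832:
  County 1: (8813/19832)²·(1−331/8813)·73600/331 = 42.260909
  County 5: (2951/19832)²·(1−733/2951)·41300/733 = 0.93765657
  County 4: (8068/19832)²·(1−475/8068)·50760/475 = 16.644635
  → Var(ȳ_str) = 59.843201.
Var(ȳ_srs) = (1 − 1539/19832)·139100/1539 = 83.369449.
deff = 59.843201 / 83.369449 = 0.7178.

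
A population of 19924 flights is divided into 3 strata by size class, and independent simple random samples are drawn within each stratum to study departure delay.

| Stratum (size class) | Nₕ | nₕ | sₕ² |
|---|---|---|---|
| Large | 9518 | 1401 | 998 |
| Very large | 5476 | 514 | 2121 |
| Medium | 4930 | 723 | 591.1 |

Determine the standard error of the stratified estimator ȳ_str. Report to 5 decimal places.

0.68103

Var(ȳ_str) = Σₕ Wₕ²(1 − fₕ)sₕ²/nₕ with Wₕ = Nₕ/N, N = 19924.
Large: Wₕ = 0.47771532; term = 0.47771532²·(1 − 0.14719479)·998/1401 = 0.13863746.
Very large: Wₕ = 0.27484441; term = 0.27484441²·(1 − 0.09386413)·2121/514 = 0.28245202.
Medium: Wₕ = 0.24744027; term = 0.24744027²·(1 − 0.14665314)·591.1/723 = 0.042715847.
Sum = 0.46380533.
SE = √(0.46380533) = 0.68103.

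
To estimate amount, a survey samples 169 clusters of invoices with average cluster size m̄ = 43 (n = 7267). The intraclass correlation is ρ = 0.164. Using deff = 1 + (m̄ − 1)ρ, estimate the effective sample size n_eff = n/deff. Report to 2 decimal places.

deff = 1 + (43 − 1)·0.164 = 1 + 6.888 = 7.888.
n_eff = 7267 / 7.888 = 921.27.

921.27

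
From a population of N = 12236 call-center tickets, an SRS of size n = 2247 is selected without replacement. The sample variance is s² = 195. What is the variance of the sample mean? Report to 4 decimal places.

Under SRS without replacement, Var(ȳ) = (1 − f)·s²/n with f = n/N = 2247/12236 = 0.18363844.
Var(ȳ) = (1 − 0.18363844)·195/2247 = 0.81636156·0.086782377 = 0.070845796.

0.0708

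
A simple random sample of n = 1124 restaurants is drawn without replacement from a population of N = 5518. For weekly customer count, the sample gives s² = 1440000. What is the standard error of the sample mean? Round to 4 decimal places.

Under SRS without replacement, Var(ȳ) = (1 − f)·s²/n with f = n/N = 1124/5518 = 0.20369699.
Var(ȳ) = (1 − 0.20369699)·1440000/1124 = 0.79630301·1281.1388 = 1020.1747.
SE(ȳ) = √(1020.1747) = 31.9402.

31.9402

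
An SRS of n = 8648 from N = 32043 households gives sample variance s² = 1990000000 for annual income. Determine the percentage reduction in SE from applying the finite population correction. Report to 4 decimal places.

14.5534

f = n/N = 8648/32043 = 0.26988734.
SE_no-fpc = √(s²/n) = 479.69887; SE_fpc = √((1−f)s²/n) = 409.88652.
Ratio = √(1−f) = 0.85446630. Reduction = 100·(1 − 0.85446630) = 14.5534%.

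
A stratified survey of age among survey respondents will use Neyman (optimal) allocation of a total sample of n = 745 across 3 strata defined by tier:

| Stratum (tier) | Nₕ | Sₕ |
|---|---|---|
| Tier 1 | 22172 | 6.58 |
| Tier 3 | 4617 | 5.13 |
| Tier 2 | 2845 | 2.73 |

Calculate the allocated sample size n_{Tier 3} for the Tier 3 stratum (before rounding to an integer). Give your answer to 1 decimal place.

99.5

Neyman allocation: nₕ = n·NₕSₕ / Σⱼ NⱼSⱼ.
Σ NⱼSⱼ = 22172·6.58 + 4617·5.13 + 2845·2.73 = 177343.82.
n_{Tier 3} = 745·4617·5.13 / 177343.82 = 99.5.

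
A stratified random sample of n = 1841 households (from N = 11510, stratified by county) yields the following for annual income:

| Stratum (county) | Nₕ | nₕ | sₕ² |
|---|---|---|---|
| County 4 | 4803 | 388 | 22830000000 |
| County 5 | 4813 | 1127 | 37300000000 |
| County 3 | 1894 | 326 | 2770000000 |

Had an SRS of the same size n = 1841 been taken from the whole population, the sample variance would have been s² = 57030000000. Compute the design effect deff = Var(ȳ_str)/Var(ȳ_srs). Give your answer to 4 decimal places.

0.5396

Var(ȳ_str) = Σ Wₕ²(1−fₕ)sₕ²/nₕ with Wₕ = Nₕ/11510:
  County 4: (4803/11510)²·(1−388/4803)·22830000000/388 = 9.4181767 × 10^6
  County 5: (4813/11510)²·(1−1127/4813)·37300000000/1127 = 4.4320583 × 10^6
  County 3: (1894/11510)²·(1−326/1894)·2770000000/326 = 190474.81
  → Var(ȳ_str) = 1.404071 × 10^7.
Var(ȳ_srs) = (1 − 1841/11510)·57030000000/1841 = 2.6022908 × 10^7.
deff = (1.404071 × 10^7) / (2.6022908 × 10^7) = 0.5396.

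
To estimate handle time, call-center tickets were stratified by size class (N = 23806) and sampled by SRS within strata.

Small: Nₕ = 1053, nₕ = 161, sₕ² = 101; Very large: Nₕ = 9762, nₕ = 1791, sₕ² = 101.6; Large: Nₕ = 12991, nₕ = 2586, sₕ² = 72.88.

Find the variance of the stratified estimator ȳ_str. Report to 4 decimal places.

0.0156

Var(ȳ_str) = Σₕ Wₕ²(1 − fₕ)sₕ²/nₕ with Wₕ = Nₕ/N, N = 23806.
Small: Wₕ = 0.04423255; term = 0.04423255²·(1 − 0.15289649)·101/161 = 0.0010397187.
Very large: Wₕ = 0.41006469; term = 0.41006469²·(1 − 0.18346650)·101.6/1791 = 0.0077889134.
Large: Wₕ = 0.54570276; term = 0.54570276²·(1 − 0.19906089)·72.88/2586 = 0.0067218939.
Sum = 0.015550526.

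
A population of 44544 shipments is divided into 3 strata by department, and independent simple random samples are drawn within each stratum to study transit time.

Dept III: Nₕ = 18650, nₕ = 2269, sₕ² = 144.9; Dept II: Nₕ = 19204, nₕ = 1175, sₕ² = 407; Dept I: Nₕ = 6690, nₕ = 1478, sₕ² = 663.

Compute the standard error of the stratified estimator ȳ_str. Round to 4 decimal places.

0.2796

Var(ȳ_str) = Σₕ Wₕ²(1 − fₕ)sₕ²/nₕ with Wₕ = Nₕ/N, N = 44544.
Dept III: Wₕ = 0.41868714; term = 0.41868714²·(1 − 0.12166220)·144.9/2269 = 0.0098327435.
Dept II: Wₕ = 0.43112428; term = 0.43112428²·(1 − 0.06118517)·407/1175 = 0.060442365.
Dept I: Wₕ = 0.15018858; term = 0.15018858²·(1 − 0.22092676)·663/1478 = 0.0078829939.
Sum = 0.078158102.
SE = √(0.078158102) = 0.2796.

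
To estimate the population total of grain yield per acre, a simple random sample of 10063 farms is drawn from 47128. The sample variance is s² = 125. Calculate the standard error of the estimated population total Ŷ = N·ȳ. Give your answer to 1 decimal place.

4658.1

Var(Ŷ) = N²·Var(ȳ) = N²·(1 − n/N)·s²/n.
f = 10063/47128 = 0.21352487; Var(ȳ) = 0.78647513·125/10063 = 0.009769392.
Var(Ŷ) = 47128² · 0.009769392 = 2.1698292 × 10^7.
SE(Ŷ) = √(2.1698292 × 10^7) = 4658.1.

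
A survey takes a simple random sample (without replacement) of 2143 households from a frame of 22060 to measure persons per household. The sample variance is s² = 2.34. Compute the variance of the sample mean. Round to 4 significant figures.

9.859 × 10^-4

Under SRS without replacement, Var(ȳ) = (1 − f)·s²/n with f = n/N = 2143/22060 = 0.09714415.
Var(ȳ) = (1 − 0.09714415)·2.34/2143 = 0.90285585·0.0010919272 = 9.8585286 × 10^-4.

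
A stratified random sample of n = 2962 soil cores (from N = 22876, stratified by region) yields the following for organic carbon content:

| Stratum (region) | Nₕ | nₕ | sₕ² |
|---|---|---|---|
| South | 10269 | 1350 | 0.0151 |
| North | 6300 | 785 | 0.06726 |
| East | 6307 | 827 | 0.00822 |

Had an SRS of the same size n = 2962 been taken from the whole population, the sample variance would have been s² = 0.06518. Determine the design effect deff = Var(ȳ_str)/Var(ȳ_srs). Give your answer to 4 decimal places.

0.4334

Var(ȳ_str) = Σ Wₕ²(1−fₕ)sₕ²/nₕ with Wₕ = Nₕ/22876:
  South: (10269/22876)²·(1−1350/10269)·0.0151/1350 = 1.9576152 × 10^-6
  North: (6300/22876)²·(1−785/6300)·0.06726/785 = 5.6887009 × 10^-6
  East: (6307/22876)²·(1−827/6307)·0.00822/827 = 6.5646189 × 10^-7
  → Var(ȳ_str) = 8.302778 × 10^-6.
Var(ȳ_srs) = (1 − 2962/22876)·0.06518/2962 = 1.9156127 × 10^-5.
deff = (8.302778 × 10^-6) / (1.9156127 × 10^-5) = 0.4334.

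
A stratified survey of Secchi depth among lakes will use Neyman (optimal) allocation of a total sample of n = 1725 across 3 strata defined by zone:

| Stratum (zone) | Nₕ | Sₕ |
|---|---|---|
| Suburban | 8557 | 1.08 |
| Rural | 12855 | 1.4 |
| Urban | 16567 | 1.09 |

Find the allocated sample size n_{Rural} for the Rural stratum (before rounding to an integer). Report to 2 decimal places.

685.37

Neyman allocation: nₕ = n·NₕSₕ / Σⱼ NⱼSⱼ.
Σ NⱼSⱼ = 8557·1.08 + 12855·1.4 + 16567·1.09 = 45296.59.
n_{Rural} = 1725·12855·1.4 / 45296.59 = 685.37.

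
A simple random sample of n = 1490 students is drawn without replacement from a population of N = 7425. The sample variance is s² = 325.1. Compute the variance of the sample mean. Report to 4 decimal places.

0.1744

Under SRS without replacement, Var(ȳ) = (1 − f)·s²/n with f = n/N = 1490/7425 = 0.20067340.
Var(ȳ) = (1 − 0.20067340)·325.1/1490 = 0.79932660·0.21818792 = 0.17440341.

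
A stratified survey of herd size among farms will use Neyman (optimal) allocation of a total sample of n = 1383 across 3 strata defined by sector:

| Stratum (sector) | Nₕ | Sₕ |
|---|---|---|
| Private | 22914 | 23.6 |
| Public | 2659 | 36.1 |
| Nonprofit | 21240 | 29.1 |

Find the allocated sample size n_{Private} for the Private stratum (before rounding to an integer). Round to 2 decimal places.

Neyman allocation: nₕ = n·NₕSₕ / Σⱼ NⱼSⱼ.
Σ NⱼSⱼ = 22914·23.6 + 2659·36.1 + 21240·29.1 = 1.2548443 × 10^6.
n_{Private} = 1383·22914·23.6 / (1.2548443 × 10^6) = 596.00.

596.00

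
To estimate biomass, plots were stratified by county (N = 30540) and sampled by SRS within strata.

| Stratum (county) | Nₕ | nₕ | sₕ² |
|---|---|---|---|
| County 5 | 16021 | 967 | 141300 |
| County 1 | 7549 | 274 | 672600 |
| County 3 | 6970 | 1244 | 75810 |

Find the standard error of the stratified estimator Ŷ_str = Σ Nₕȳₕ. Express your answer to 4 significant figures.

415300

Var(Ŷ_str) = Σₕ Nₕ²(1 − fₕ)sₕ²/nₕ.
County 5: 16021²·(1 − 967/16021)·141300/967 = 3.524173 × 10^10.
County 1: 7549²·(1 − 274/7549)·672600/274 = 1.3481205 × 10^11.
County 3: 6970²·(1 − 1244/6970)·75810/1244 = 2.4321493 × 10^9.
Sum = 1.7248593 × 10^11.
SE = √(1.7248593 × 10^11) = 415300.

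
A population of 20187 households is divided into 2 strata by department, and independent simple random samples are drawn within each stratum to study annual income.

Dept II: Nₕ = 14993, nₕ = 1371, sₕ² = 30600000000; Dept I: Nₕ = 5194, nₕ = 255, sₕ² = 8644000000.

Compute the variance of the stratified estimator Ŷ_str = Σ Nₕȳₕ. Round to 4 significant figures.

5.428 × 10^15

Var(Ŷ_str) = Σₕ Nₕ²(1 − fₕ)sₕ²/nₕ.
Dept II: 14993²·(1 − 1371/14993)·30600000000/1371 = 4.55841 × 10^15.
Dept I: 5194²·(1 − 255/5194)·8644000000/255 = 8.6959203 × 10^14.
Sum = 5.428002 × 10^15.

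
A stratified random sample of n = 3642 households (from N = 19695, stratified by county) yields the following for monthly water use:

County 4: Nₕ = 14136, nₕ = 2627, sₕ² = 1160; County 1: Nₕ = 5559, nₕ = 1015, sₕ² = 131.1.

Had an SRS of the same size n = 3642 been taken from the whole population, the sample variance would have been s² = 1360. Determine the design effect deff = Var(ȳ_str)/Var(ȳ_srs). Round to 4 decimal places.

0.6361

Var(ȳ_str) = Σ Wₕ²(1−fₕ)sₕ²/nₕ with Wₕ = Nₕ/19695:
  County 4: (14136/19695)²·(1−2627/14136)·1160/2627 = 0.18520388
  County 1: (5559/19695)²·(1−1015/5559)·131.1/1015 = 0.0084112332
  → Var(ȳ_str) = 0.19361511.
Var(ȳ_srs) = (1 − 3642/19695)·1360/3642 = 0.30436814.
deff = 0.19361511 / 0.30436814 = 0.6361.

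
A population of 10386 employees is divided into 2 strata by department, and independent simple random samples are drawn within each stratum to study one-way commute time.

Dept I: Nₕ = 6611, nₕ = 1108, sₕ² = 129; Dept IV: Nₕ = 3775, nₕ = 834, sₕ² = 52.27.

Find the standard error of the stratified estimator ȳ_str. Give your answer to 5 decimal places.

Var(ȳ_str) = Σₕ Wₕ²(1 − fₕ)sₕ²/nₕ with Wₕ = Nₕ/N, N = 10386.
Dept I: Wₕ = 0.63652994; term = 0.63652994²·(1 − 0.16759946)·129/1108 = 0.0392663.
Dept IV: Wₕ = 0.36347006; term = 0.36347006²·(1 − 0.22092715)·52.27/834 = 0.006450625.
Sum = 0.045716925.
SE = √(0.045716925) = 0.21382.

0.21382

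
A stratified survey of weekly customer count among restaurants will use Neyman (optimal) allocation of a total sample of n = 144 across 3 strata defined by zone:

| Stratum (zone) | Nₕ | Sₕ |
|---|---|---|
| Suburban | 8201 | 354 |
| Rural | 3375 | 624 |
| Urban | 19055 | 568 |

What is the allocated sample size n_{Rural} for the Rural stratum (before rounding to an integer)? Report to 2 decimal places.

19.15

Neyman allocation: nₕ = n·NₕSₕ / Σⱼ NⱼSⱼ.
Σ NⱼSⱼ = 8201·354 + 3375·624 + 19055·568 = 1.5832394 × 10^7.
n_{Rural} = 144·3375·624 / (1.5832394 × 10^7) = 19.15.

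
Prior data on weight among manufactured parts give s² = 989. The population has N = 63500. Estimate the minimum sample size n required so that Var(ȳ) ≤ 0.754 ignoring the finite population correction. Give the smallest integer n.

Without fpc, n₀ = s²/D = 989/0.754 = 1311.6711.
Rounding up, n = 1312.

1312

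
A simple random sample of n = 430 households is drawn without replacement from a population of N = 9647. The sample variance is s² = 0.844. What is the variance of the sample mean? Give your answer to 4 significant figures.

0.001875

Under SRS without replacement, Var(ȳ) = (1 − f)·s²/n with f = n/N = 430/9647 = 0.04457344.
Var(ȳ) = (1 − 0.04457344)·0.844/430 = 0.95542656·0.0019627907 = 0.0018753024.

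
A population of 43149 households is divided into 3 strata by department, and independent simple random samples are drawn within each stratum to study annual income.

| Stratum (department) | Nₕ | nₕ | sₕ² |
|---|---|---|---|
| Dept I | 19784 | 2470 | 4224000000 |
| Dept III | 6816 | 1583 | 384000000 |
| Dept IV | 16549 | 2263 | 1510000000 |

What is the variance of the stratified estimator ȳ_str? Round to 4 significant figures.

Var(ȳ_str) = Σₕ Wₕ²(1 − fₕ)sₕ²/nₕ with Wₕ = Nₕ/N, N = 43149.
Dept I: Wₕ = 0.45850425; term = 0.45850425²·(1 − 0.12484836)·4224000000/2470 = 314627.73.
Dept III: Wₕ = 0.15796426; term = 0.15796426²·(1 − 0.23224765)·384000000/1583 = 4647.1764.
Dept IV: Wₕ = 0.38353148; term = 0.38353148²·(1 − 0.13674542)·1510000000/2263 = 84729.243.
Sum = 404004.15.

404000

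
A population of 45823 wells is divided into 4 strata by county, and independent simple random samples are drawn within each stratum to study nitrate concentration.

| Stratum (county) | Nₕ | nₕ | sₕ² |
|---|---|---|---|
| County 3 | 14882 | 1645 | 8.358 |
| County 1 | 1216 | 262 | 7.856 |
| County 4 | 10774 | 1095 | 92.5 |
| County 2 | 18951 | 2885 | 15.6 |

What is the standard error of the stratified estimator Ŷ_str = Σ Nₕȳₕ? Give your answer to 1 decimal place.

3389.9

Var(Ŷ_str) = Σₕ Nₕ²(1 − fₕ)sₕ²/nₕ.
County 3: 14882²·(1 − 1645/14882)·8.358/1645 = 1.0008923 × 10^6.
County 1: 1216²·(1 − 262/1216)·7.856/262 = 34784.209.
County 4: 10774²·(1 − 1095/10774)·92.5/1095 = 8.8091717 × 10^6.
County 2: 18951²·(1 − 2885/18951)·15.6/2885 = 1.6463368 × 10^6.
Sum = 1.1491185 × 10^7.
SE = √(1.1491185 × 10^7) = 3389.9.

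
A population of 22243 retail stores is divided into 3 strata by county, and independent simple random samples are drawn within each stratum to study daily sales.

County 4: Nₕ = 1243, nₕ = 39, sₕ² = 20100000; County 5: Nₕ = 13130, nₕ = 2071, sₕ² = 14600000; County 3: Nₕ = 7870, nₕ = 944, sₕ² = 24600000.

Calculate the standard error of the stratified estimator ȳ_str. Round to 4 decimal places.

80.6165

Var(ȳ_str) = Σₕ Wₕ²(1 − fₕ)sₕ²/nₕ with Wₕ = Nₕ/N, N = 22243.
County 4: Wₕ = 0.05588275; term = 0.05588275²·(1 − 0.03137570)·20100000/39 = 1558.9865.
County 5: Wₕ = 0.59029807; term = 0.59029807²·(1 − 0.15773039)·14600000/2071 = 2069.0292.
County 3: Wₕ = 0.35381918; term = 0.35381918²·(1 − 0.11994917)·24600000/944 = 2871.0028.
Sum = 6499.0185.
SE = √(6499.0185) = 80.6165.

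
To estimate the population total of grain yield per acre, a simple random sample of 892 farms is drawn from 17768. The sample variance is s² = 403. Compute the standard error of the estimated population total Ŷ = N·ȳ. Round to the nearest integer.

11639

Var(Ŷ) = N²·Var(ȳ) = N²·(1 − n/N)·s²/n.
f = 892/17768 = 0.05020261; Var(ȳ) = 0.94979739·403/892 = 0.4291125.
Var(Ŷ) = 17768² · 0.4291125 = 1.354716 × 10^8.
SE(Ŷ) = √(1.354716 × 10^8) = 11639.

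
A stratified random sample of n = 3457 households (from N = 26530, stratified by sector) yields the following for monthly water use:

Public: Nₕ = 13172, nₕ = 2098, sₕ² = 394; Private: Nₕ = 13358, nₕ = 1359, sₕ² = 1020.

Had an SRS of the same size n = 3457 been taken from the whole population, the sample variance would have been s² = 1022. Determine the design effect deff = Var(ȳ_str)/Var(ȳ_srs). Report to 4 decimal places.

0.8161

Var(ȳ_str) = Σ Wₕ²(1−fₕ)sₕ²/nₕ with Wₕ = Nₕ/26530:
  Public: (13172/26530)²·(1−2098/13172)·394/2098 = 0.038919968
  Private: (13358/26530)²·(1−1359/13358)·1020/1359 = 0.17091993
  → Var(ȳ_str) = 0.2098399.
Var(ȳ_srs) = (1 − 3457/26530)·1022/3457 = 0.25710962.
deff = 0.2098399 / 0.25710962 = 0.8161.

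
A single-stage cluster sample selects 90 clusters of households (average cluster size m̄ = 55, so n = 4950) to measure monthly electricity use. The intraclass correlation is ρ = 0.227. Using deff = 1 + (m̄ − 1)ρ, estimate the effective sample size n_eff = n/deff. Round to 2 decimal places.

deff = 1 + (55 − 1)·0.227 = 1 + 12.258 = 13.258.
n_eff = 4950 / 13.258 = 373.36.

373.36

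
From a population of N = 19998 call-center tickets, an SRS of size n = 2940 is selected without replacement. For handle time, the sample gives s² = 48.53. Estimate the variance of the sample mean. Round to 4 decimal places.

0.0141

Under SRS without replacement, Var(ȳ) = (1 − f)·s²/n with f = n/N = 2940/19998 = 0.14701470.
Var(ȳ) = (1 − 0.14701470)·48.53/2940 = 0.85298530·0.016506803 = 0.01408006.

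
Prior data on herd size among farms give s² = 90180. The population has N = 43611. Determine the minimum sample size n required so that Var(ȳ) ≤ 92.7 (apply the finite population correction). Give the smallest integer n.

Without fpc, n₀ = s²/D = 90180/92.7 = 972.8155.
With fpc, (1 − n/N)·s²/n ≤ D requires n ≥ n₀/(1 + n₀/N) = 972.8155/(1 + 972.8155/43611) = 951.5887.
Rounding up, n = 952.

952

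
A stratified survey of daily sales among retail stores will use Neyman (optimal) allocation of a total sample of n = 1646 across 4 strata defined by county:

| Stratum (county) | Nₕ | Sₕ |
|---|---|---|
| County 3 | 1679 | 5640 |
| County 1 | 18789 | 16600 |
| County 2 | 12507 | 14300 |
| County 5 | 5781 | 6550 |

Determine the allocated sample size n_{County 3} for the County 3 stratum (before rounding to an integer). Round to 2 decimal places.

28.97

Neyman allocation: nₕ = n·NₕSₕ / Σⱼ NⱼSⱼ.
Σ NⱼSⱼ = 1679·5640 + 18789·16600 + 12507·14300 + 5781·6550 = 5.3808261 × 10^8.
n_{County 3} = 1646·1679·5640 / (5.3808261 × 10^8) = 28.97.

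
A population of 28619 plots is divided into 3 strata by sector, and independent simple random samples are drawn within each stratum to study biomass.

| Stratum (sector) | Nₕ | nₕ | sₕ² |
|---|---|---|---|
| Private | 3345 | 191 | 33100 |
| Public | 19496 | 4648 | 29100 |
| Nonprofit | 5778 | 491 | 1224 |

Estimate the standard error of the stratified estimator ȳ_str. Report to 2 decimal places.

Var(ȳ_str) = Σₕ Wₕ²(1 − fₕ)sₕ²/nₕ with Wₕ = Nₕ/N, N = 28619.
Private: Wₕ = 0.11688039; term = 0.11688039²·(1 − 0.05710015)·33100/191 = 2.2322536.
Public: Wₕ = 0.68122576; term = 0.68122576²·(1 − 0.23840788)·29100/4648 = 2.2127453.
Nonprofit: Wₕ = 0.20189385; term = 0.20189385²·(1 − 0.08497750)·1224/491 = 0.0929775.
Sum = 4.5379764.
SE = √(4.5379764) = 2.13.

2.13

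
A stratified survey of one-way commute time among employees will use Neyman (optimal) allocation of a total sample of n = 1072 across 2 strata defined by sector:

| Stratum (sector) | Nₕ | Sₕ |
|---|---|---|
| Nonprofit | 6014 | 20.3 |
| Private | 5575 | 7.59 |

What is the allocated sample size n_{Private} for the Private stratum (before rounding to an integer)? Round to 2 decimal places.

Neyman allocation: nₕ = n·NₕSₕ / Σⱼ NⱼSⱼ.
Σ NⱼSⱼ = 6014·20.3 + 5575·7.59 = 164398.45.
n_{Private} = 1072·5575·7.59 / 164398.45 = 275.92.

275.92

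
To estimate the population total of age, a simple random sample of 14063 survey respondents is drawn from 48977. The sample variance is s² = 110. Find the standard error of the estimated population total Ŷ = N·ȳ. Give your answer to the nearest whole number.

3657

Var(Ŷ) = N²·Var(ȳ) = N²·(1 − n/N)·s²/n.
f = 14063/48977 = 0.28713478; Var(ȳ) = 0.71286522·110/14063 = 0.0055759919.
Var(Ŷ) = 48977² · 0.0055759919 = 1.3375391 × 10^7.
SE(Ŷ) = √(1.3375391 × 10^7) = 3657.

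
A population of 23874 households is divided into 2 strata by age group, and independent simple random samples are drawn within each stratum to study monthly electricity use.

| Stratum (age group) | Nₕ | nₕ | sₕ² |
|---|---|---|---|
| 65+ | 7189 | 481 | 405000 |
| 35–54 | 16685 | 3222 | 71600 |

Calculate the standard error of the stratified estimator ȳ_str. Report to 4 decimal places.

Var(ȳ_str) = Σₕ Wₕ²(1 − fₕ)sₕ²/nₕ with Wₕ = Nₕ/N, N = 23874.
65+: Wₕ = 0.30112256; term = 0.30112256²·(1 − 0.06690778)·405000/481 = 71.23954.
35–54: Wₕ = 0.69887744; term = 0.69887744²·(1 − 0.19310758)·71600/3222 = 8.7580045.
Sum = 79.997545.
SE = √(79.997545) = 8.9441.

8.9441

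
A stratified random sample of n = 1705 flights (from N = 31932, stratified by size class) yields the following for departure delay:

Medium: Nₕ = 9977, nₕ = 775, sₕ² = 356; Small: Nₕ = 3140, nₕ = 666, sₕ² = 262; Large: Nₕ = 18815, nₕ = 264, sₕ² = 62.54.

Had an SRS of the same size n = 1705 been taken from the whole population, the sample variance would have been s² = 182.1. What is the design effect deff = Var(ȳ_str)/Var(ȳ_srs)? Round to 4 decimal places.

Var(ȳ_str) = Σ Wₕ²(1−fₕ)sₕ²/nₕ with Wₕ = Nₕ/31932:
  Medium: (9977/31932)²·(1−775/9977)·356/775 = 0.041359783
  Small: (3140/31932)²·(1−666/3140)·262/666 = 0.0029971202
  Large: (18815/31932)²·(1−264/18815)·62.54/264 = 0.081091112
  → Var(ȳ_str) = 0.12544802.
Var(ȳ_srs) = (1 − 1705/31932)·182.1/1705 = 0.10110078.
deff = 0.12544802 / 0.10110078 = 1.2408.

1.2408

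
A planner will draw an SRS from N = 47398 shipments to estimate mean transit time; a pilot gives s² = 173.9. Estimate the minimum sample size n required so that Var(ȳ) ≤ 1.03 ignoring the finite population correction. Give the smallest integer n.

Without fpc, n₀ = s²/D = 173.9/1.03 = 168.8350.
Rounding up, n = 169.

169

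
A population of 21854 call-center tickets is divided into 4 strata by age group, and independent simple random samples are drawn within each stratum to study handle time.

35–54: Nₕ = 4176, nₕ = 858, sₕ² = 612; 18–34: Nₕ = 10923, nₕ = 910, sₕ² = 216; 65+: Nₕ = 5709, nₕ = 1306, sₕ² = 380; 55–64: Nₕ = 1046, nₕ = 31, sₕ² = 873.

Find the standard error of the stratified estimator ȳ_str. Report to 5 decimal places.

Var(ȳ_str) = Σₕ Wₕ²(1 − fₕ)sₕ²/nₕ with Wₕ = Nₕ/N, N = 21854.
35–54: Wₕ = 0.19108630; term = 0.19108630²·(1 − 0.20545977)·612/858 = 0.020693747.
18–34: Wₕ = 0.49981697; term = 0.49981697²·(1 − 0.08331045)·216/910 = 0.054357144.
65+: Wₕ = 0.26123364; term = 0.26123364²·(1 − 0.22876160)·380/1306 = 0.015313952.
55–64: Wₕ = 0.04786309; term = 0.04786309²·(1 − 0.02963671)·873/31 = 0.062602028.
Sum = 0.15296687.
SE = √(0.15296687) = 0.39111.

0.39111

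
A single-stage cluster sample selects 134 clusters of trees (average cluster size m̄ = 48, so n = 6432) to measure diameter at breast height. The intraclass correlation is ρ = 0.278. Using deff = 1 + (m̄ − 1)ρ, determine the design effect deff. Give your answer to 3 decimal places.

deff = 1 + (48 − 1)·0.278 = 1 + 13.066 = 14.066.

14.066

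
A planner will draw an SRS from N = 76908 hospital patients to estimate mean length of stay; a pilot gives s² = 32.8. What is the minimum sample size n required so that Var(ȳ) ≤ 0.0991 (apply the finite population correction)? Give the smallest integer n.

330

Without fpc, n₀ = s²/D = 32.8/0.0991 = 330.9788.
With fpc, (1 − n/N)·s²/n ≤ D requires n ≥ n₀/(1 + n₀/N) = 330.9788/(1 + 330.9788/76908) = 329.5605.
Rounding up, n = 330.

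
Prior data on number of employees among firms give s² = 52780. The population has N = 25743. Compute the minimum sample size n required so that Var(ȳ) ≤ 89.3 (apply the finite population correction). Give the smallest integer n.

578

Without fpc, n₀ = s²/D = 52780/89.3 = 591.0414.
With fpc, (1 − n/N)·s²/n ≤ D requires n ≥ n₀/(1 + n₀/N) = 591.0414/(1 + 591.0414/25743) = 577.7761.
Rounding up, n = 578.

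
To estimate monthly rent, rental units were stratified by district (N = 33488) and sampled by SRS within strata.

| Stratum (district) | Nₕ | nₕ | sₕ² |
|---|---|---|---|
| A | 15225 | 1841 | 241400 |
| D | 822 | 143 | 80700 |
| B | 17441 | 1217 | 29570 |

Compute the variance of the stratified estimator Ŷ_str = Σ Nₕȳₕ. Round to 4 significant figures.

3.391 × 10^10

Var(Ŷ_str) = Σₕ Nₕ²(1 − fₕ)sₕ²/nₕ.
A: 15225²·(1 − 1841/15225)·241400/1841 = 2.67194 × 10^10.
D: 822²·(1 − 143/822)·80700/143 = 3.1497718 × 10^8.
B: 17441²·(1 − 1217/17441)·29570/1217 = 6.8752749 × 10^9.
Sum = 3.3909652 × 10^10.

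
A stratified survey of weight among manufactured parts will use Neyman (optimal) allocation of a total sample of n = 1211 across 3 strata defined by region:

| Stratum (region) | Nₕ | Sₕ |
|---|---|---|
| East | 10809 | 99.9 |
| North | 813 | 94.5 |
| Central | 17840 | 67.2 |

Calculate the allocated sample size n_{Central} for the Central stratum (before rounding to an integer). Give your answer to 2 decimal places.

616.35

Neyman allocation: nₕ = n·NₕSₕ / Σⱼ NⱼSⱼ.
Σ NⱼSⱼ = 10809·99.9 + 813·94.5 + 17840·67.2 = 2.3554956 × 10^6.
n_{Central} = 1211·17840·67.2 / (2.3554956 × 10^6) = 616.35.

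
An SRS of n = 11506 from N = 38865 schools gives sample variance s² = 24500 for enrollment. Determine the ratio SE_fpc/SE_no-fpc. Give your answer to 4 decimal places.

0.8390

f = n/N = 11506/38865 = 0.29605043.
SE_no-fpc = √(s²/n) = 1.4592203; SE_fpc = √((1−f)s²/n) = 1.2243107.
Ratio = √(1−f) = 0.83901703.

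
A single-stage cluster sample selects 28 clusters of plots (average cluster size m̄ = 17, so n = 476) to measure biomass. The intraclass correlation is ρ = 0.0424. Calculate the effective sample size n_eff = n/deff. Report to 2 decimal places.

deff = 1 + (17 − 1)·0.0424 = 1 + 0.6784 = 1.6784.
n_eff = 476 / 1.6784 = 283.60.

283.60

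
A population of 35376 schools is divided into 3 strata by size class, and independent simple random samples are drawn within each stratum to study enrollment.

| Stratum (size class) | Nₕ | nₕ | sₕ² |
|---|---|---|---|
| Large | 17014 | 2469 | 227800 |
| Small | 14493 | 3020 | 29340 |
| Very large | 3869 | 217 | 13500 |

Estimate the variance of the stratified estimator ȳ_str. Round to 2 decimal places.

20.24

Var(ȳ_str) = Σₕ Wₕ²(1 − fₕ)sₕ²/nₕ with Wₕ = Nₕ/N, N = 35376.
Large: Wₕ = 0.48094754; term = 0.48094754²·(1 − 0.14511579)·227800/2469 = 18.244641.
Small: Wₕ = 0.40968453; term = 0.40968453²·(1 − 0.20837646)·29340/3020 = 1.2908358.
Very large: Wₕ = 0.10936793; term = 0.10936793²·(1 − 0.05608684)·13500/217 = 0.70240256.
Sum = 20.237879.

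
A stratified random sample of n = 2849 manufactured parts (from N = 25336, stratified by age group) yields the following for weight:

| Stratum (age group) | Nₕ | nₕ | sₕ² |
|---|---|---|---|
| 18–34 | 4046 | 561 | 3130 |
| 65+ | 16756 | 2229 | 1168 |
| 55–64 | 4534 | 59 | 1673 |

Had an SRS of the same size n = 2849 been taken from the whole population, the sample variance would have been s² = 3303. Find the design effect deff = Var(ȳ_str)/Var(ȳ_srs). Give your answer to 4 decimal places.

1.1832

Var(ȳ_str) = Σ Wₕ²(1−fₕ)sₕ²/nₕ with Wₕ = Nₕ/25336:
  18–34: (4046/25336)²·(1−561/4046)·3130/561 = 0.12255585
  65+: (16756/25336)²·(1−2229/16756)·1168/2229 = 0.19870233
  55–64: (4534/25336)²·(1−59/4534)·1673/59 = 0.89627727
  → Var(ȳ_str) = 1.2175355.
Var(ȳ_srs) = (1 − 2849/25336)·3303/2849 = 1.0289863.
deff = 1.2175355 / 1.0289863 = 1.1832.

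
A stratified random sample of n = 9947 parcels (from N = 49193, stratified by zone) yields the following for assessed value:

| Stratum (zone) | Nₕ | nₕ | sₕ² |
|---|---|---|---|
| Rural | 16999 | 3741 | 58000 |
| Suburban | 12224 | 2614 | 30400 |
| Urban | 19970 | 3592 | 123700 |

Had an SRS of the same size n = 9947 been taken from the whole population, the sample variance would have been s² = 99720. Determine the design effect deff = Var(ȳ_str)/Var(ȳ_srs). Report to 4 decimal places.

Var(ȳ_str) = Σ Wₕ²(1−fₕ)sₕ²/nₕ with Wₕ = Nₕ/49193:
  Rural: (16999/49193)²·(1−3741/16999)·58000/3741 = 1.4438932
  Suburban: (12224/49193)²·(1−2614/12224)·30400/2614 = 0.56454441
  Urban: (19970/49193)²·(1−3592/19970)·123700/3592 = 4.6544212
  → Var(ȳ_str) = 6.6628588.
Var(ȳ_srs) = (1 − 9947/49193)·99720/9947 = 7.9980155.
deff = 6.6628588 / 7.9980155 = 0.8331.

0.8331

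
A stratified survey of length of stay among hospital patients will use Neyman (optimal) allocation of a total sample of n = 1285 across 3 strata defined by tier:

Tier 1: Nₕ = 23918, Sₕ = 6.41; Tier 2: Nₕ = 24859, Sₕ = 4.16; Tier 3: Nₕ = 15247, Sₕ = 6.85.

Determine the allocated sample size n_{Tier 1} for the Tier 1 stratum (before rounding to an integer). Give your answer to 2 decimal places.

545.47

Neyman allocation: nₕ = n·NₕSₕ / Σⱼ NⱼSⱼ.
Σ NⱼSⱼ = 23918·6.41 + 24859·4.16 + 15247·6.85 = 361169.77.
n_{Tier 1} = 1285·23918·6.41 / 361169.77 = 545.47.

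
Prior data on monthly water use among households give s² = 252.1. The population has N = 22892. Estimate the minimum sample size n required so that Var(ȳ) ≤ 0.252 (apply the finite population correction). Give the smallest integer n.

Without fpc, n₀ = s²/D = 252.1/0.252 = 1000.3968.
With fpc, (1 − n/N)·s²/n ≤ D requires n ≥ n₀/(1 + n₀/N) = 1000.3968/(1 + 1000.3968/22892) = 958.5093.
Rounding up, n = 959.

959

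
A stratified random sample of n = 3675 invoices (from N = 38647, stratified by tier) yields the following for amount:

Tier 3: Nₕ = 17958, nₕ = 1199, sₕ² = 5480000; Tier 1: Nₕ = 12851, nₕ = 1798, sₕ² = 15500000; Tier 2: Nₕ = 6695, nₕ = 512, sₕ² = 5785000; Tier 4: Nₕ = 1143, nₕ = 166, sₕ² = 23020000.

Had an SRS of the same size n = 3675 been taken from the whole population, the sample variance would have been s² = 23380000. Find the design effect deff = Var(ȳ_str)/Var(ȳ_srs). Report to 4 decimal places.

Var(ȳ_str) = Σ Wₕ²(1−fₕ)sₕ²/nₕ with Wₕ = Nₕ/38647:
  Tier 3: (17958/38647)²·(1−1199/17958)·5480000/1199 = 920.94961
  Tier 1: (12851/38647)²·(1−1798/12851)·15500000/1798 = 819.83703
  Tier 2: (6695/38647)²·(1−512/6695)·5785000/512 = 313.14945
  Tier 4: (1143/38647)²·(1−166/1143)·23020000/166 = 103.68274
  → Var(ȳ_str) = 2157.6188.
Var(ȳ_srs) = (1 − 3675/38647)·23380000/3675 = 5756.9419.
deff = 2157.6188 / 5756.9419 = 0.3748.

0.3748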